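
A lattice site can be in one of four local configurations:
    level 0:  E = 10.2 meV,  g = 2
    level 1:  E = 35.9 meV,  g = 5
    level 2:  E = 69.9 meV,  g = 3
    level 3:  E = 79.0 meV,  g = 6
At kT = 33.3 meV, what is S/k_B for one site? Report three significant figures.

Eᵢ/kT = 0.30631, 1.0781, 2.0991, 2.3724.
Z = Σ gᵢe^(−Eᵢ/kT) = 2·e^(−0.30631) + 5·e^(−1.0781) + 3·e^(−2.0991) + 6·e^(−2.3724) = 1.4723 + 1.7012 + 0.36770 + 0.55954 = 4.1007.
⟨E⟩ = Σ EᵢPᵢ = 35.603 meV.
S/k_B = ln Z + ⟨E⟩/kT = ln(4.1007) + 35.603/33.3 = 1.4112 + 1.0692 = 2.48.

2.48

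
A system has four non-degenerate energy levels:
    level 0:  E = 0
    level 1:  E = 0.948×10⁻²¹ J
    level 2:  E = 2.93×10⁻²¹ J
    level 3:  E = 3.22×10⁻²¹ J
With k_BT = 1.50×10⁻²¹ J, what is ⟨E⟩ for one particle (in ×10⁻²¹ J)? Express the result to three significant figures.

0.724 ×10⁻²¹ J

Eᵢ/kT = 0, 0.63200, 1.9533, 2.1467.
Z = Σ e^(−Eᵢ/kT) = e^(−0) + e^(−0.63200) + e^(−1.9533) + e^(−2.1467) = 1.0000 + 0.53153 + 0.14181 + 0.11687 = 1.7902.
⟨E⟩ = Σ Eᵢ e^(−Eᵢ/kT) / Z = (0·1.0000 + 0.948·0.53153 + 2.93·0.14181 + 3.22·0.11687) / 1.7902 = 0.724 ×10⁻²¹ J.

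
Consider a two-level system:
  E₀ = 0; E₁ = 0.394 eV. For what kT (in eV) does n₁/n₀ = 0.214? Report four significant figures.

0.2555 eV

n₁/n₀ = exp[−(E₁−E₀)/kT] = 0.214.
⇒ (E₁−E₀)/kT = ln(1/0.214) = ln(4.67290) = 1.54178.
kT = 0.394 eV / 1.54178 = 0.2555 eV.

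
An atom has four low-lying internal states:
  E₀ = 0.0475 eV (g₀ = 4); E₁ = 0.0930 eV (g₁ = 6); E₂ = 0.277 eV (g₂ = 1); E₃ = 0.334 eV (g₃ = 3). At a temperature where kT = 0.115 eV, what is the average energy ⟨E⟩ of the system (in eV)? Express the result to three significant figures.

Eᵢ/kT = 0.41304, 0.80870, 2.4087, 2.9043.
Z = Σ gᵢe^(−Eᵢ/kT) = 4·e^(−0.41304) + 6·e^(−0.80870) + 1·e^(−2.4087) + 3·e^(−2.9043) = 2.6465 + 2.6726 + 0.089932 + 0.16436 = 5.5734.
⟨E⟩ = Σ Eᵢ gᵢe^(−Eᵢ/kT) / Z = (0.0475·2.6465 + 0.0930·2.6726 + 0.277·0.089932 + 0.334·0.16436) / 5.5734 = 0.0815 eV.

0.0815 eV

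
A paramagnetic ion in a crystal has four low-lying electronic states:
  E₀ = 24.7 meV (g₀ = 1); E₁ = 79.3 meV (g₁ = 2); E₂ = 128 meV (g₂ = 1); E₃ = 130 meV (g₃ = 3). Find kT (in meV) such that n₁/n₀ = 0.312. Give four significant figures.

29.39 meV

n₁/n₀ = (g₁/g₀) exp[−(E₁−E₀)/kT] = 0.312.
⇒ (E₁−E₀)/kT = ln((2/1)/0.312) = ln(6.41026) = 1.85790.
kT = 54.6 meV / 1.85790 = 29.39 meV.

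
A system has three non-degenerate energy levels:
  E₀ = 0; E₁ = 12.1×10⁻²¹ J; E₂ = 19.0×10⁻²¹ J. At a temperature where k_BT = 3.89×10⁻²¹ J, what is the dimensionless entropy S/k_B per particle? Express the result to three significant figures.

Eᵢ/kT = 0, 3.1105, 4.8843.
Z = Σ e^(−Eᵢ/kT) = e^(−0) + e^(−3.1105) + e^(−4.8843) = 1.0000 + 0.044579 + 0.0075644 = 1.0521.
⟨E⟩ = Σ EᵢPᵢ = 0.64930 ×10⁻²¹ J.
S/k_B = ln Z + ⟨E⟩/kT = ln(1.0521) + 0.64930/3.89 = 0.050788 + 0.16692 = 0.218.

0.218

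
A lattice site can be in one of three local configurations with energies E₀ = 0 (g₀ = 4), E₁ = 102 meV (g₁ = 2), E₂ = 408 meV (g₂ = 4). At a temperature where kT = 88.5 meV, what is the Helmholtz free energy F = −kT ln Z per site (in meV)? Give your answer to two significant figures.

-140 meV

Eᵢ/kT = 0, 1.153, 4.610.
Z = Σ gᵢe^(−Eᵢ/kT) = 4·e^(−0) + 2·e^(−1.153) + 4·e^(−4.610) = 4.000 + 0.6314 + 0.03981 = 4.671.
F = −kT ln Z = −88.5 × ln(4.671) = −88.5 × 1.541 = -140 meV.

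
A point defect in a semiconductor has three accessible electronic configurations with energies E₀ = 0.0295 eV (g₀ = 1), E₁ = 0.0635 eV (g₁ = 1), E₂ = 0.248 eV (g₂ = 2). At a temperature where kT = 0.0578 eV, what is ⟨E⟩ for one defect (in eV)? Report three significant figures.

Eᵢ/kT = 0.51038, 1.0986, 4.2907.
Z = Σ gᵢe^(−Eᵢ/kT) = 1·e^(−0.51038) + 1·e^(−1.0986) + 2·e^(−4.2907) = 0.60027 + 0.33334 + 0.027391 = 0.96100.
⟨E⟩ = Σ Eᵢ gᵢe^(−Eᵢ/kT) / Z = (0.0295·0.60027 + 0.0635·0.33334 + 0.248·0.027391) / 0.96100 = 0.0475 eV.

0.0475 eV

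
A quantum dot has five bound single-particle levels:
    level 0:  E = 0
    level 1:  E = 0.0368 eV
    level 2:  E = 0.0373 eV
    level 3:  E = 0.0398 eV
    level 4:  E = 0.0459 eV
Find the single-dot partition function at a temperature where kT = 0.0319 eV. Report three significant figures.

Eᵢ/kT = 0, 1.1536, 1.1693, 1.2476, 1.4389.
Z = Σ e^(−Eᵢ/kT) = e^(−0) + e^(−1.1536) + e^(−1.1693) + e^(−1.2476) + e^(−1.4389) = 1.0000 + 0.31550 + 0.31058 + 0.28719 + 0.23719 = 2.1505.

Z = 2.15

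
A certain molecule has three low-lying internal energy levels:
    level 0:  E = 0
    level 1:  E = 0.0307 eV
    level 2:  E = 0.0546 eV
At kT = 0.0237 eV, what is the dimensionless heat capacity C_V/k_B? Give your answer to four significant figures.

Eᵢ/kT = 0, 1.29536, 2.30380.
Z = Σ e^(−Eᵢ/kT) = e^(−0) + e^(−1.29536) + e^(−2.30380) = 1.00000 + 0.273799 + 0.0998786 = 1.37368.
⟨E⟩ = 0.0100890 eV, ⟨E²⟩ = 0.000404612 eV².
C_V/k_B = (⟨E²⟩ − ⟨E⟩²)/(kT)² = (0.000404612 − 0.000101788)/0.000561690 = 0.5391.

0.5391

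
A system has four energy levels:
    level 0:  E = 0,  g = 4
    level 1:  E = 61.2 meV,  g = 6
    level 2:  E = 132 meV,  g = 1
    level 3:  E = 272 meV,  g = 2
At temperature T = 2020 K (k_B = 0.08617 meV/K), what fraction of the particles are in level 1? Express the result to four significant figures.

k_BT = 0.08617 × 2020 K = 174.063 meV.
Eᵢ/kT = 0, 0.351597, 0.758346, 1.56265.
Z = Σ gᵢe^(−Eᵢ/kT) = 4·e^(−0) + 6·e^(−0.351597) + 1·e^(−0.758346) + 2·e^(−1.56265) = 4.00000 + 4.22138 + 0.468441 + 0.419160 = 9.10898.
P₁ = g₁ e^(−E₁/kT) / Z = 4.22138/9.10898 = 0.4634.

0.4634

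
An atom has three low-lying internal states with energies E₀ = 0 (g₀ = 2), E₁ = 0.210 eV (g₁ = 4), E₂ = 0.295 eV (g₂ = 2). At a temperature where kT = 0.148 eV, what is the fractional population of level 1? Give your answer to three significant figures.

0.299

Eᵢ/kT = 0, 1.4189, 1.9932.
Z = Σ gᵢe^(−Eᵢ/kT) = 2·e^(−0) + 4·e^(−1.4189) + 2·e^(−1.9932) = 2.0000 + 0.96792 + 0.27252 = 3.2404.
P₁ = g₁ e^(−E₁/kT) / Z = 0.96792/3.2404 = 0.299.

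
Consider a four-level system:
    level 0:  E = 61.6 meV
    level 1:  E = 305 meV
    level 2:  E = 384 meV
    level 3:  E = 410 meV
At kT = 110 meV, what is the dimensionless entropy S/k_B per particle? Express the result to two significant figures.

0.63

Eᵢ/kT = 0.5600, 2.773, 3.491, 3.727.
Z = Σ e^(−Eᵢ/kT) = e^(−0.5600) + e^(−2.773) + e^(−3.491) + e^(−3.727) = 0.5712 + 0.06247 + 0.03047 + 0.02406 = 0.6882.
⟨E⟩ = Σ EᵢPᵢ = 110.1 meV.
S/k_B = ln Z + ⟨E⟩/kT = ln(0.6882) + 110.1/110 = -0.3737 + 1.001 = 0.63.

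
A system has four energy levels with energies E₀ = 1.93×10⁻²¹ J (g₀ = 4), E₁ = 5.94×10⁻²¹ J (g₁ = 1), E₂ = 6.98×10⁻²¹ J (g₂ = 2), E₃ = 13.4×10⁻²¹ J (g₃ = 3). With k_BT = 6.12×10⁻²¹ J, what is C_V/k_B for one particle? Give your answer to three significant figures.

0.308

Eᵢ/kT = 0.31536, 0.97059, 1.1405, 2.1895.
Z = Σ gᵢe^(−Eᵢ/kT) = 4·e^(−0.31536) + 1·e^(−0.97059) + 2·e^(−1.1405) + 3·e^(−2.1895) = 2.9181 + 0.37886 + 0.63932 + 0.33592 = 4.2722.
⟨E⟩ = 3.9432, ⟨E²⟩ = 27.083.
C_V/k_B = (⟨E²⟩ − ⟨E⟩²)/(kT)² = (27.083 − 15.549)/37.454 = 0.308.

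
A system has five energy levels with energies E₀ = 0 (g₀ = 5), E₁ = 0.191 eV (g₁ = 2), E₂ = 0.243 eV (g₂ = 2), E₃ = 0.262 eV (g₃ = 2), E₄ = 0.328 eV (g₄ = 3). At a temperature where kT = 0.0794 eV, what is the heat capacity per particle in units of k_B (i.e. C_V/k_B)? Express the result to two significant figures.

Eᵢ/kT = 0, 2.406, 3.060, 3.300, 4.131.
Z = Σ gᵢe^(−Eᵢ/kT) = 5·e^(−0) + 2·e^(−2.406) + 2·e^(−3.060) + 2·e^(−3.300) + 3·e^(−4.131) = 5.000 + 0.1804 + 0.09378 + 0.07377 + 0.04820 = 5.396.
⟨E⟩ = 0.01712 eV, ⟨E²⟩ = 0.004145 eV².
C_V/k_B = (⟨E²⟩ − ⟨E⟩²)/(kT)² = (0.004145 − 0.0002931)/0.006304 = 0.61.

0.61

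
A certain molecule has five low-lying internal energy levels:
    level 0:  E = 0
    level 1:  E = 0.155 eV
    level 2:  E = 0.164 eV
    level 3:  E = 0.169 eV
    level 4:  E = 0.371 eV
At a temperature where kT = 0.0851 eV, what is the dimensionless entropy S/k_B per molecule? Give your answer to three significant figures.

Eᵢ/kT = 0, 1.8214, 1.9271, 1.9859, 4.3596.
Z = Σ e^(−Eᵢ/kT) = e^(−0) + e^(−1.8214) + e^(−1.9271) + e^(−1.9859) + e^(−4.3596) = 1.0000 + 0.16180 + 0.14557 + 0.13726 + 0.012784 = 1.4574.
⟨E⟩ = Σ EᵢPᵢ = 0.052760 eV.
S/k_B = ln Z + ⟨E⟩/kT = ln(1.4574) + 0.052760/0.0851 = 0.37665 + 0.61998 = 0.997.

0.997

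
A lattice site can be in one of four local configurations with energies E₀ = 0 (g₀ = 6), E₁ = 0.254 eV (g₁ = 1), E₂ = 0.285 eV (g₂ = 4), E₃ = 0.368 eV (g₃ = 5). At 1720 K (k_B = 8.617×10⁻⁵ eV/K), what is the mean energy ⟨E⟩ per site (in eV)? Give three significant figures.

0.0510 eV

k_BT = 8.617×10⁻⁵ × 1720 K = 0.14821 eV.
Eᵢ/kT = 0, 1.7138, 1.9229, 2.4830.
Z = Σ gᵢe^(−Eᵢ/kT) = 6·e^(−0) + 1·e^(−1.7138) + 4·e^(−1.9229) + 5·e^(−2.4830) = 6.0000 + 0.18018 + 0.58473 + 0.41746 = 7.1824.
⟨E⟩ = Σ Eᵢ gᵢe^(−Eᵢ/kT) / Z = (0·6.0000 + 0.254·0.18018 + 0.285·0.58473 + 0.368·0.41746) / 7.1824 = 0.0510 eV.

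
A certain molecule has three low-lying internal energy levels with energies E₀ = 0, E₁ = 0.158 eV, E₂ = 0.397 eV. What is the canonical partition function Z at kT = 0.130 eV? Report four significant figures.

Eᵢ/kT = 0, 1.21538, 3.05385.
Z = Σ e^(−Eᵢ/kT) = e^(−0) + e^(−1.21538) + e^(−3.05385) = 1.00000 + 0.296597 + 0.0471769 = 1.34377.

Z = 1.344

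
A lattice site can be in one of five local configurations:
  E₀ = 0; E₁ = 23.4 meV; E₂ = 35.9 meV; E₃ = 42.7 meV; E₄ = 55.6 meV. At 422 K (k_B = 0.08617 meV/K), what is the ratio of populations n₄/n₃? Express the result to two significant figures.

k_BT = 0.08617 × 422 K = 36.36 meV.
n₄/n₃ = exp[−(E₄−E₃)/kT] = exp(−(12.9 meV)/(36.36 meV)) = exp(-0.3548) = 0.70.

0.70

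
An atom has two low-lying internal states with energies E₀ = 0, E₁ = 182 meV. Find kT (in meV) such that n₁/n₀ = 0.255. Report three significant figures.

n₁/n₀ = exp[−(E₁−E₀)/kT] = 0.255.
⇒ (E₁−E₀)/kT = ln(1/0.255) = ln(3.9216) = 1.3665.
kT = 182 meV / 1.3665 = 133 meV.

133 meV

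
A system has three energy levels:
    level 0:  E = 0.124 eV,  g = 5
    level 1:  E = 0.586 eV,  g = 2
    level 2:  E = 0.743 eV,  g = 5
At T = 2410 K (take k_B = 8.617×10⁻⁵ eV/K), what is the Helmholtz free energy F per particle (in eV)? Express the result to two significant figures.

k_BT = 8.617×10⁻⁵ × 2410 K = 0.2077 eV.
Eᵢ/kT = 0.5970, 2.821, 3.577.
Z = Σ gᵢe^(−Eᵢ/kT) = 5·e^(−0.5970) + 2·e^(−2.821) + 5·e^(−3.577) = 2.752 + 0.1191 + 0.1398 = 3.011.
F = −kT ln Z = −0.2077 × ln(3.011) = −0.2077 × 1.102 = -0.23 eV.

-0.23 eV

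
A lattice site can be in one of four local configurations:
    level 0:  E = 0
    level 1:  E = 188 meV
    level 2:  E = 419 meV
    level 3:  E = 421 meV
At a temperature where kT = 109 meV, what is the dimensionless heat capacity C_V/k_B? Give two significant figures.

Eᵢ/kT = 0, 1.725, 3.844, 3.862.
Z = Σ e^(−Eᵢ/kT) = e^(−0) + e^(−1.725) + e^(−3.844) + e^(−3.862) = 1.000 + 0.1782 + 0.02141 + 0.02103 = 1.221.
⟨E⟩ = 42.04 meV, ⟨E²⟩ = 11290 meV².
C_V/k_B = (⟨E²⟩ − ⟨E⟩²)/(kT)² = (11290 − 1767)/11880 = 0.80.

0.80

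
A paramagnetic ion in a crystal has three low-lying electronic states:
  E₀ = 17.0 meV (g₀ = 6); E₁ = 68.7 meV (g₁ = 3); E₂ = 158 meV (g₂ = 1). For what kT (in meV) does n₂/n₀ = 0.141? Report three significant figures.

n₂/n₀ = (g₂/g₀) exp[−(E₂−E₀)/kT] = 0.141.
⇒ (E₂−E₀)/kT = ln((1/6)/0.141) = ln(1.1820) = 0.16721.
kT = 141.0 meV / 0.16721 = 843 meV.

843 meV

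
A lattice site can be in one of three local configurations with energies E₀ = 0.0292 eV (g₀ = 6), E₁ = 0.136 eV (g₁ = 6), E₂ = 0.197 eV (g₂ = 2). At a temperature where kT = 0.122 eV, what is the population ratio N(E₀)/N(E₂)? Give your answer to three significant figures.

11.9

n₀/n₂ = (g₀/g₂) exp[−(E₀−E₂)/kT] = (6/2) × exp(−(-0.1678 eV)/(0.122 eV)) = (6/2) × exp(1.3754) = 11.9.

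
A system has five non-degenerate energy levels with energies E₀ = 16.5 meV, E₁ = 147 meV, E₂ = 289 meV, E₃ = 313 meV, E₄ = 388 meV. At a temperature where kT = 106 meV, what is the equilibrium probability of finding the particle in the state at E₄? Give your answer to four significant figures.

Eᵢ/kT = 0.155660, 1.38679, 2.72642, 2.95283, 3.66038.
Z = Σ e^(−Eᵢ/kT) = e^(−0.155660) + e^(−1.38679) + e^(−2.72642) + e^(−2.95283) + e^(−3.66038) = 0.855850 + 0.249876 + 0.0654532 + 0.0521918 + 0.0257227 = 1.24909.
P₄ = e^(−E₄/kT) / Z = 0.0257227/1.24909 = 0.02059.

0.02059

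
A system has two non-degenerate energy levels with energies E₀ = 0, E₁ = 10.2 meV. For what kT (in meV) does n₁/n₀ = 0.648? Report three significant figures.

n₁/n₀ = exp[−(E₁−E₀)/kT] = 0.648.
⇒ (E₁−E₀)/kT = ln(1/0.648) = ln(1.5432) = 0.43386.
kT = 10.2 meV / 0.43386 = 23.5 meV.

23.5 meV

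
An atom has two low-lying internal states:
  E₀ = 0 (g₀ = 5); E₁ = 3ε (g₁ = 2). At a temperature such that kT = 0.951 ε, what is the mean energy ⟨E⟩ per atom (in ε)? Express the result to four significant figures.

Eᵢ/kT = 0, 3.15457.
Z = Σ gᵢe^(−Eᵢ/kT) = 5·e^(−0) + 2·e^(−3.15457) = 5.00000 + 0.0853135 = 5.08531.
⟨E⟩ = Σ Eᵢ gᵢe^(−Eᵢ/kT) / Z = (0·5.00000 + 3·0.0853135) / 5.08531 = 0.05033 ε.

0.05033 ε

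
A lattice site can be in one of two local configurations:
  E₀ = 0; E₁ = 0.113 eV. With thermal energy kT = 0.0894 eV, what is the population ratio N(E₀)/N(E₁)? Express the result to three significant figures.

3.54

n₀/n₁ = exp[−(E₀−E₁)/kT] = exp(−(-0.113 eV)/(0.0894 eV)) = exp(1.2640) = 3.54.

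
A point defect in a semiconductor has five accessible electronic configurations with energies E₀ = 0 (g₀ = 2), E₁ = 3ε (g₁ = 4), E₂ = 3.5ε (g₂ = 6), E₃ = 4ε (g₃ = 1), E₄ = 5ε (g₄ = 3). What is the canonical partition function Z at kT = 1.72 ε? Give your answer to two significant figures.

Z = 3.7

Eᵢ/kT = 0, 1.744, 2.035, 2.326, 2.907.
Z = Σ gᵢe^(−Eᵢ/kT) = 2·e^(−0) + 4·e^(−1.744) + 6·e^(−2.035) + 1·e^(−2.326) + 3·e^(−2.907) = 2.000 + 0.6993 + 0.7841 + 0.09769 + 0.1639 = 3.745.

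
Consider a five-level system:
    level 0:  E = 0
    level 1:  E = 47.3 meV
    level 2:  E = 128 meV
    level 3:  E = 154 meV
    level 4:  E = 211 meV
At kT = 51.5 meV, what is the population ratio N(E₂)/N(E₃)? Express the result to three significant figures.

1.66

n₂/n₃ = exp[−(E₂−E₃)/kT] = exp(−(-26 meV)/(51.5 meV)) = exp(0.50485) = 1.66.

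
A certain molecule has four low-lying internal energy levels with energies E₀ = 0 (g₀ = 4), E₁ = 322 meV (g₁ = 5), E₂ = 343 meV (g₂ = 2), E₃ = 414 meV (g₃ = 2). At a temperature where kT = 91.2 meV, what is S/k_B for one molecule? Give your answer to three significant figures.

1.63

Eᵢ/kT = 0, 3.5307, 3.7610, 4.5395.
Z = Σ gᵢe^(−Eᵢ/kT) = 4·e^(−0) + 5·e^(−3.5307) + 2·e^(−3.7610) + 2·e^(−4.5395) = 4.0000 + 0.14642 + 0.046521 + 0.021357 = 4.2143.
⟨E⟩ = Σ EᵢPᵢ = 17.072 meV.
S/k_B = ln Z + ⟨E⟩/kT = ln(4.2143) + 17.072/91.2 = 1.4385 + 0.18719 = 1.63.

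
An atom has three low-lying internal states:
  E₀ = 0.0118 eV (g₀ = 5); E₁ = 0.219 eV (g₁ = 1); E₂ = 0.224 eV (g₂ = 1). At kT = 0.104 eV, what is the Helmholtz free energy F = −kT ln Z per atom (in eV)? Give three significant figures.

Eᵢ/kT = 0.11346, 2.1058, 2.1538.
Z = Σ gᵢe^(−Eᵢ/kT) = 5·e^(−0.11346) + 1·e^(−2.1058) + 1·e^(−2.1538) = 4.4637 + 0.12175 + 0.11604 = 4.7015.
F = −kT ln Z = −0.104 × ln(4.7015) = −0.104 × 1.5479 = -0.161 eV.

-0.161 eV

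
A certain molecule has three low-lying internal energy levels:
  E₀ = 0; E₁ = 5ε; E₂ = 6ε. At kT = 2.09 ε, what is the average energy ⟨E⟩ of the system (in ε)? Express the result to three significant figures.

Eᵢ/kT = 0, 2.3923, 2.8708.
Z = Σ e^(−Eᵢ/kT) = e^(−0) + e^(−2.3923) + e^(−2.8708) = 1.0000 + 0.091419 + 0.056654 = 1.1481.
⟨E⟩ = Σ Eᵢ e^(−Eᵢ/kT) / Z = (0·1.0000 + 5·0.091419 + 6·0.056654) / 1.1481 = 0.694 ε.

0.694 ε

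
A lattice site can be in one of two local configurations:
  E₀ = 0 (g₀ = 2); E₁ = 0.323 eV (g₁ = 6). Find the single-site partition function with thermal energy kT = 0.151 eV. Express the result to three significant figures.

Eᵢ/kT = 0, 2.1391.
Z = Σ gᵢe^(−Eᵢ/kT) = 2·e^(−0) + 6·e^(−2.1391) = 2.0000 + 0.70656 = 2.7066.

Z = 2.71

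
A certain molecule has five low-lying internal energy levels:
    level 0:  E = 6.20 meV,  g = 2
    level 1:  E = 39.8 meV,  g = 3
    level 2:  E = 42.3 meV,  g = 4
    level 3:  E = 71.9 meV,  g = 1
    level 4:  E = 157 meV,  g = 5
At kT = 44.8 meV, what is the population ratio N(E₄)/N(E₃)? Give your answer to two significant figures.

0.75

n₄/n₃ = (g₄/g₃) exp[−(E₄−E₃)/kT] = (5/1) × exp(−(85.1 meV)/(44.8 meV)) = (5/1) × exp(-1.900) = 0.75.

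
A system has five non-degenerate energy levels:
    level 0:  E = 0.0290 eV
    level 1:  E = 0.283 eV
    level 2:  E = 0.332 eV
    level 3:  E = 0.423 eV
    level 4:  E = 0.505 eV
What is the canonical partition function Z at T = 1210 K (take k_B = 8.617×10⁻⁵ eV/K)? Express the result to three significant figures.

Z = 0.890

k_BT = 8.617×10⁻⁵ × 1210 K = 0.10427 eV.
Eᵢ/kT = 0.27812, 2.7141, 3.1840, 4.0568, 4.8432.
Z = Σ e^(−Eᵢ/kT) = e^(−0.27812) + e^(−2.7141) + e^(−3.1840) + e^(−4.0568) + e^(−4.8432) = 0.75721 + 0.066265 + 0.041420 + 0.017304 + 0.0078818 = 0.89008.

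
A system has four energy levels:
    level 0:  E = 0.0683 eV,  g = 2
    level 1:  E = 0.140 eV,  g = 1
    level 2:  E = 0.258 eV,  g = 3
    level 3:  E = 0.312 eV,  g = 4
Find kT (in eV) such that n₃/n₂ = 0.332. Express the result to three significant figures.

n₃/n₂ = (g₃/g₂) exp[−(E₃−E₂)/kT] = 0.332.
⇒ (E₃−E₂)/kT = ln((4/3)/0.332) = ln(4.0161) = 1.3903.
kT = 0.054 eV / 1.3903 = 0.0388 eV.

0.0388 eV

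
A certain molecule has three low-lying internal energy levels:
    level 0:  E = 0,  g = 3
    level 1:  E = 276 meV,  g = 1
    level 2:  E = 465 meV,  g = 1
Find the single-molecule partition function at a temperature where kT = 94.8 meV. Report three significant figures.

Eᵢ/kT = 0, 2.9114, 4.9051.
Z = Σ gᵢe^(−Eᵢ/kT) = 3·e^(−0) + 1·e^(−2.9114) + 1·e^(−4.9051) = 3.0000 + 0.054400 + 0.0074087 = 3.0618.

Z = 3.06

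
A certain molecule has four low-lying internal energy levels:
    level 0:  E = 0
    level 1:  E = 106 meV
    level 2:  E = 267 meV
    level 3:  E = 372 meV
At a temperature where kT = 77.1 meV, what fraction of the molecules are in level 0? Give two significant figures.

0.77

Eᵢ/kT = 0, 1.375, 3.463, 4.825.
Z = Σ e^(−Eᵢ/kT) = e^(−0) + e^(−1.375) + e^(−3.463) + e^(−4.825) = 1.000 + 0.2528 + 0.03134 + 0.008027 = 1.292.
P₀ = e^(−E₀/kT) / Z = 1.000/1.292 = 0.77.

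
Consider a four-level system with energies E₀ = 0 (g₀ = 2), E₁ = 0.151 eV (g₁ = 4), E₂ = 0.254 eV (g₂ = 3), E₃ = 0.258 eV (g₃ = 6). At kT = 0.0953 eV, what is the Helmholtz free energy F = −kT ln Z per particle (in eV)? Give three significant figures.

-0.117 eV

Eᵢ/kT = 0, 1.5845, 2.6653, 2.7072.
Z = Σ gᵢe^(−Eᵢ/kT) = 2·e^(−0) + 4·e^(−1.5845) + 3·e^(−2.6653) + 6·e^(−2.7072) = 2.0000 + 0.82020 + 0.20874 + 0.40034 = 3.4293.
F = −kT ln Z = −0.0953 × ln(3.4293) = −0.0953 × 1.2324 = -0.117 eV.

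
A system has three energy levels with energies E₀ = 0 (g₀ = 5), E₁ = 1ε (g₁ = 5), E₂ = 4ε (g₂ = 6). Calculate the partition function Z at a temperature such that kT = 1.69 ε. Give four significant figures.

Eᵢ/kT = 0, 0.591716, 2.36686.
Z = Σ gᵢe^(−Eᵢ/kT) = 5·e^(−0) + 5·e^(−0.591716) + 6·e^(−2.36686) = 5.00000 + 2.76688 + 0.562648 = 8.32953.

Z = 8.330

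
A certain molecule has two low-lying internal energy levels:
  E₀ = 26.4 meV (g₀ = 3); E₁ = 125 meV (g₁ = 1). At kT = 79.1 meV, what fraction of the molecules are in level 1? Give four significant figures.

0.08745

Eᵢ/kT = 0.333755, 1.58028.
Z = Σ gᵢe^(−Eᵢ/kT) = 3·e^(−0.333755) + 1·e^(−1.58028) = 2.14869 + 0.205917 = 2.35461.
P₁ = g₁ e^(−E₁/kT) / Z = 0.205917/2.35461 = 0.08745.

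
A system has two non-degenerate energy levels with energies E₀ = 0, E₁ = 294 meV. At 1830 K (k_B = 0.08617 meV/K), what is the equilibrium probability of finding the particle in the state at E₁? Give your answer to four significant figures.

0.1342

k_BT = 0.08617 × 1830 K = 157.691 meV.
Eᵢ/kT = 0, 1.86441.
Z = Σ e^(−Eᵢ/kT) = e^(−0) + e^(−1.86441) = 1.00000 + 0.154988 = 1.15499.
P₁ = e^(−E₁/kT) / Z = 0.154988/1.15499 = 0.1342.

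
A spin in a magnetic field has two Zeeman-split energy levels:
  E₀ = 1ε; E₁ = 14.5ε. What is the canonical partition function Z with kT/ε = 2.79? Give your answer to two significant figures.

Z = 0.70

Eᵢ/kT = 0.3584, 5.197.
Z = Σ e^(−Eᵢ/kT) = e^(−0.3584) + e^(−5.197) = 0.6988 + 0.005533 = 0.7043.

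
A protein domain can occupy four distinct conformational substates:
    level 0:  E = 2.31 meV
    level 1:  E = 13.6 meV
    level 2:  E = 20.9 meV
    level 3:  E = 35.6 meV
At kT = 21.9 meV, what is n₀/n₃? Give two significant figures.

4.6

n₀/n₃ = exp[−(E₀−E₃)/kT] = exp(−(-33.29 meV)/(21.9 meV)) = exp(1.520) = 4.6.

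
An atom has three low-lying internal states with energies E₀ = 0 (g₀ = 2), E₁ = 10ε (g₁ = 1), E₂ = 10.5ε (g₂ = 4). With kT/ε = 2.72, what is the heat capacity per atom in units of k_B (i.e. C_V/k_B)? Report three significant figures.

Eᵢ/kT = 0, 3.6765, 3.8603.
Z = Σ gᵢe^(−Eᵢ/kT) = 2·e^(−0) + 1·e^(−3.6765) + 4·e^(−3.8603) = 2.0000 + 0.025311 + 0.084247 = 2.1096.
⟨E⟩ = 0.53930 ε, ⟨E²⟩ = 5.6026 ε².
C_V/k_B = (⟨E²⟩ − ⟨E⟩²)/(kT)² = (5.6026 − 0.29084)/7.3984 = 0.718.

0.718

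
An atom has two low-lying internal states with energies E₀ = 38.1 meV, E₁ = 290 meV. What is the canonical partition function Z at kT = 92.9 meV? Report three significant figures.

Eᵢ/kT = 0.41012, 3.1216.
Z = Σ e^(−Eᵢ/kT) = e^(−0.41012) + e^(−3.1216) = 0.66357 + 0.044087 = 0.70766.

Z = 0.708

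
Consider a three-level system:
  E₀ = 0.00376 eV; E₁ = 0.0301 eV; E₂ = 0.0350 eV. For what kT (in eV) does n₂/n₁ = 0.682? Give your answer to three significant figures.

n₂/n₁ = exp[−(E₂−E₁)/kT] = 0.682.
⇒ (E₂−E₁)/kT = ln(1/0.682) = ln(1.4663) = 0.38274.
kT = 0.0049 eV / 0.38274 = 0.0128 eV.

0.0128 eV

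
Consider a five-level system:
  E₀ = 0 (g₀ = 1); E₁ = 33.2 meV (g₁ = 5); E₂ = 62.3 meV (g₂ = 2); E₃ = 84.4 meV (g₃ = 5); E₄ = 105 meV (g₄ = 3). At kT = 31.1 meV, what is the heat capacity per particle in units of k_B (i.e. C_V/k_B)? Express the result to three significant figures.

Eᵢ/kT = 0, 1.0675, 2.0032, 2.7138, 3.3762.
Z = Σ gᵢe^(−Eᵢ/kT) = 1·e^(−0) + 5·e^(−1.0675) + 2·e^(−2.0032) + 5·e^(−2.7138) + 3·e^(−3.3762) = 1.0000 + 1.7193 + 0.26981 + 0.33142 + 0.10253 = 3.4231.
⟨E⟩ = 32.902 meV, ⟨E²⟩ = 1879.4 meV².
C_V/k_B = (⟨E²⟩ − ⟨E⟩²)/(kT)² = (1879.4 − 1082.5)/967.21 = 0.824.

0.824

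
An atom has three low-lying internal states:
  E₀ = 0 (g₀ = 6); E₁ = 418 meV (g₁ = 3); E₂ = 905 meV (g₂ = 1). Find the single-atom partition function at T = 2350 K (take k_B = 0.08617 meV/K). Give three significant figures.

Z = 6.39

k_BT = 0.08617 × 2350 K = 202.50 meV.
Eᵢ/kT = 0, 2.0642, 4.4691.
Z = Σ gᵢe^(−Eᵢ/kT) = 6·e^(−0) + 3·e^(−2.0642) + 1·e^(−4.4691) = 6.0000 + 0.38076 + 0.011458 = 6.3922.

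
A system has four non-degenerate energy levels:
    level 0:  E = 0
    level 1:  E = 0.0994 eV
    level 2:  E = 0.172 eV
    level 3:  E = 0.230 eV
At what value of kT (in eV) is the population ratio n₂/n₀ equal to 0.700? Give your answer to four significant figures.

0.4822 eV

n₂/n₀ = exp[−(E₂−E₀)/kT] = 0.700.
⇒ (E₂−E₀)/kT = ln(1/0.700) = ln(1.42857) = 0.356674.
kT = 0.172 eV / 0.356674 = 0.4822 eV.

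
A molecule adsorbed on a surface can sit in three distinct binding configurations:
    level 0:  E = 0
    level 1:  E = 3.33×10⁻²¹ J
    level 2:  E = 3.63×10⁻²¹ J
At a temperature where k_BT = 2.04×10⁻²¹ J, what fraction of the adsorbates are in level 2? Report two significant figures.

0.12

Eᵢ/kT = 0, 1.632, 1.779.
Z = Σ e^(−Eᵢ/kT) = e^(−0) + e^(−1.632) + e^(−1.779) = 1.000 + 0.1955 + 0.1688 = 1.364.
P₂ = e^(−E₂/kT) / Z = 0.1688/1.364 = 0.12.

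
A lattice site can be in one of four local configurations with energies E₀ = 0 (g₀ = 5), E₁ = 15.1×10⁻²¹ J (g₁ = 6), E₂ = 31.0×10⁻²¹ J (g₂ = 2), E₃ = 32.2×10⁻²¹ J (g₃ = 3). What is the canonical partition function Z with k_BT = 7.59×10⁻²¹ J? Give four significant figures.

Eᵢ/kT = 0, 1.98946, 4.08432, 4.24242.
Z = Σ gᵢe^(−Eᵢ/kT) = 5·e^(−0) + 6·e^(−1.98946) + 2·e^(−4.08432) + 3·e^(−4.24242) = 5.00000 + 0.820616 + 0.0336692 + 0.0431183 = 5.89740.

Z = 5.897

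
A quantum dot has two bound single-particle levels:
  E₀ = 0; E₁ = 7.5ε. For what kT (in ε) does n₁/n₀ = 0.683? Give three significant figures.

n₁/n₀ = exp[−(E₁−E₀)/kT] = 0.683.
⇒ (E₁−E₀)/kT = ln(1/0.683) = ln(1.4641) = 0.38124.
kT = 7.5ε / 0.38124 = 19.7 ε.

19.7 ε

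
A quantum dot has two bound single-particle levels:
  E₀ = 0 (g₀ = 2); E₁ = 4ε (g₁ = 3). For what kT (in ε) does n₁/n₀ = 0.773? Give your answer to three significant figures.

n₁/n₀ = (g₁/g₀) exp[−(E₁−E₀)/kT] = 0.773.
⇒ (E₁−E₀)/kT = ln((3/2)/0.773) = ln(1.9405) = 0.66295.
kT = 4ε / 0.66295 = 6.03 ε.

6.03 ε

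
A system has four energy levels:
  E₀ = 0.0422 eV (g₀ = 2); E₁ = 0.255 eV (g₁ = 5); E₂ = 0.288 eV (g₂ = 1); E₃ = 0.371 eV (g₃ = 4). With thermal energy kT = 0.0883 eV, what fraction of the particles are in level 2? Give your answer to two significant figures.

0.024

Eᵢ/kT = 0.4779, 2.888, 3.262, 4.202.
Z = Σ gᵢe^(−Eᵢ/kT) = 2·e^(−0.4779) + 5·e^(−2.888) + 1·e^(−3.262) + 4·e^(−4.202) = 1.240 + 0.2784 + 0.03831 + 0.05986 = 1.617.
P₂ = g₂ e^(−E₂/kT) / Z = 0.03831/1.617 = 0.024.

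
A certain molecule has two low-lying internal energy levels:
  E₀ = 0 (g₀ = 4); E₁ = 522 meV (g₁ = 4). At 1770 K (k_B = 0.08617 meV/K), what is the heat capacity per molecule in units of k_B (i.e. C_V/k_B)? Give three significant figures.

0.358

k_BT = 0.08617 × 1770 K = 152.52 meV.
Eᵢ/kT = 0, 3.4225.
Z = Σ gᵢe^(−Eᵢ/kT) = 4·e^(−0) + 4·e^(−3.4225) = 4.0000 + 0.13052 = 4.1305.
⟨E⟩ = 16.495 meV, ⟨E²⟩ = 8610.2 meV².
C_V/k_B = (⟨E²⟩ − ⟨E⟩²)/(kT)² = (8610.2 − 272.09)/23262 = 0.358.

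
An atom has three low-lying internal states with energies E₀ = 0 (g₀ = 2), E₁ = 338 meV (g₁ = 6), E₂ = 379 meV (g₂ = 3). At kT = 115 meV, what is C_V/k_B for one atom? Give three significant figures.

Eᵢ/kT = 0, 2.9391, 3.2957.
Z = Σ gᵢe^(−Eᵢ/kT) = 2·e^(−0) + 6·e^(−2.9391) + 3·e^(−3.2957) = 2.0000 + 0.31748 + 0.11113 = 2.4286.
⟨E⟩ = 61.528 meV, ⟨E²⟩ = 21507 meV².
C_V/k_B = (⟨E²⟩ − ⟨E⟩²)/(kT)² = (21507 − 3785.7)/13225 = 1.34.

1.34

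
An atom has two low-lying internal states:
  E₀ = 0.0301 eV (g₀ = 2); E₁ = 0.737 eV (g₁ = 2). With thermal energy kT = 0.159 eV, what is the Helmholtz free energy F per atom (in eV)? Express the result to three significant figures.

-0.0820 eV

Eᵢ/kT = 0.18931, 4.6352.
Z = Σ gᵢe^(−Eᵢ/kT) = 2·e^(−0.18931) + 2·e^(−4.6352) = 1.6551 + 0.019408 = 1.6745.
F = −kT ln Z = −0.159 × ln(1.6745) = −0.159 × 0.51551 = -0.0820 eV.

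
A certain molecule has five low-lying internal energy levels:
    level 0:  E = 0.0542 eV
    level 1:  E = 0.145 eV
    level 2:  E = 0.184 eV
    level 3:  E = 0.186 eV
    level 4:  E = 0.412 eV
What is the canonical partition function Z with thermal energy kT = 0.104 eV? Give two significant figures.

Eᵢ/kT = 0.5212, 1.394, 1.769, 1.788, 3.962.
Z = Σ e^(−Eᵢ/kT) = e^(−0.5212) + e^(−1.394) + e^(−1.769) + e^(−1.788) + e^(−3.962) = 0.5938 + 0.2481 + 0.1705 + 0.1673 + 0.01903 = 1.199.

Z = 1.2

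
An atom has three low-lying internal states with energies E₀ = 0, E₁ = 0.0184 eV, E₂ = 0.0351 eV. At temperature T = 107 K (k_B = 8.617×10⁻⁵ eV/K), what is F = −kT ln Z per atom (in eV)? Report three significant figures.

-0.00135 eV

k_BT = 8.617×10⁻⁵ × 107 K = 0.0092202 eV.
Eᵢ/kT = 0, 1.9956, 3.8069.
Z = Σ e^(−Eᵢ/kT) = e^(−0) + e^(−1.9956) + e^(−3.8069) = 1.0000 + 0.13593 + 0.022217 = 1.1581.
F = −kT ln Z = −0.0092202 × ln(1.1581) = −0.0092202 × 0.14678 = -0.00135 eV.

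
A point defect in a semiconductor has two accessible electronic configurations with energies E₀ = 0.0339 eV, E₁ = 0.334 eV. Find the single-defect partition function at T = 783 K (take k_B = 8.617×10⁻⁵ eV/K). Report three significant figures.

Z = 0.612

k_BT = 8.617×10⁻⁵ × 783 K = 0.067471 eV.
Eᵢ/kT = 0.50244, 4.9503.
Z = Σ e^(−Eᵢ/kT) = e^(−0.50244) + e^(−4.9503) = 0.60505 + 0.0070813 = 0.61213.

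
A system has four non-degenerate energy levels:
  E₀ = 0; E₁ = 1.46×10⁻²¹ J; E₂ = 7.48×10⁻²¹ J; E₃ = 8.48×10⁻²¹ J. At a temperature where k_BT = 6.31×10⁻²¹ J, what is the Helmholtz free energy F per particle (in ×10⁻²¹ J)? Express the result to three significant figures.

-5.42 ×10⁻²¹ J

Eᵢ/kT = 0, 0.23138, 1.1854, 1.3439.
Z = Σ e^(−Eᵢ/kT) = e^(−0) + e^(−0.23138) + e^(−1.1854) + e^(−1.3439) = 1.0000 + 0.79344 + 0.30562 + 0.26083 = 2.3599.
F = −kT ln Z = −6.31 × ln(2.3599) = −6.31 × 0.85862 = -5.42 ×10⁻²¹ J.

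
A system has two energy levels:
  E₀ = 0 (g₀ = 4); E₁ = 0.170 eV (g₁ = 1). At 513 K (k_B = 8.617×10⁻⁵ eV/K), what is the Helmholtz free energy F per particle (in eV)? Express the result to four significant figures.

-0.06152 eV

k_BT = 8.617×10⁻⁵ × 513 K = 0.0442052 eV.
Eᵢ/kT = 0, 3.84570.
Z = Σ gᵢe^(−Eᵢ/kT) = 4·e^(−0) + 1·e^(−3.84570) = 4.00000 + 0.0213714 = 4.02137.
F = −kT ln Z = −0.0442052 × ln(4.02137) = −0.0442052 × 1.39162 = -0.06152 eV.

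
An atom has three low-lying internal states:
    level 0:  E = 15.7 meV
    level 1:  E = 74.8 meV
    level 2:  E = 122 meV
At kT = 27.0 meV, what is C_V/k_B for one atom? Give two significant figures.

0.66

Eᵢ/kT = 0.5815, 2.770, 4.519.
Z = Σ e^(−Eᵢ/kT) = e^(−0.5815) + e^(−2.770) + e^(−4.519) = 0.5591 + 0.06266 + 0.01090 = 0.6327.
⟨E⟩ = 23.38 meV, ⟨E²⟩ = 1028 meV².
C_V/k_B = (⟨E²⟩ − ⟨E⟩²)/(kT)² = (1028 − 546.6)/729.0 = 0.66.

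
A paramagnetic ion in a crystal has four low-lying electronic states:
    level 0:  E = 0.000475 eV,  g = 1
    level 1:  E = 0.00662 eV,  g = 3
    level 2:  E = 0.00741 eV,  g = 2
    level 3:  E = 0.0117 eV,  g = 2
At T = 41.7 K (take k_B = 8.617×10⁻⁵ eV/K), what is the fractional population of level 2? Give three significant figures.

0.151

k_BT = 8.617×10⁻⁵ × 41.7 K = 0.0035933 eV.
Eᵢ/kT = 0.13219, 1.8423, 2.0622, 3.2561.
Z = Σ gᵢe^(−Eᵢ/kT) = 1·e^(−0.13219) + 3·e^(−1.8423) + 2·e^(−2.0622) + 2·e^(−3.2561) = 0.87617 + 0.47536 + 0.25435 + 0.077077 = 1.6830.
P₂ = g₂ e^(−E₂/kT) / Z = 0.25435/1.6830 = 0.151.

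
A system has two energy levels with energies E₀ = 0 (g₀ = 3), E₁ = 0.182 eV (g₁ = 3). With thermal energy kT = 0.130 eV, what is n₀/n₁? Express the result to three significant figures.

4.06

n₀/n₁ = (g₀/g₁) exp[−(E₀−E₁)/kT] = (3/3) × exp(−(-0.182 eV)/(0.130 eV)) = (3/3) × exp(1.4000) = 4.06.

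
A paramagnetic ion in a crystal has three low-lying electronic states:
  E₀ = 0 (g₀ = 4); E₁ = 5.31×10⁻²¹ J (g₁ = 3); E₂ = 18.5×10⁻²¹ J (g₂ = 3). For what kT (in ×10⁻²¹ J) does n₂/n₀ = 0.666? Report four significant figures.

155.7 ×10⁻²¹ J

n₂/n₀ = (g₂/g₀) exp[−(E₂−E₀)/kT] = 0.666.
⇒ (E₂−E₀)/kT = ln((3/4)/0.666) = ln(1.12613) = 0.118787.
kT = 18.5 ×10⁻²¹ J / 0.118787 = 155.7 ×10⁻²¹ J.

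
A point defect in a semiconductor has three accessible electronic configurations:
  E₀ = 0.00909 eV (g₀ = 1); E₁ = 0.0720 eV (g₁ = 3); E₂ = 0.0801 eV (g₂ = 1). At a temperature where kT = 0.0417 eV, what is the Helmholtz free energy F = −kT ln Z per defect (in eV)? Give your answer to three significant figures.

-0.0165 eV

Eᵢ/kT = 0.21799, 1.7266, 1.9209.
Z = Σ gᵢe^(−Eᵢ/kT) = 1·e^(−0.21799) + 3·e^(−1.7266) + 1·e^(−1.9209) = 0.80413 + 0.53366 + 0.14648 = 1.4843.
F = −kT ln Z = −0.0417 × ln(1.4843) = −0.0417 × 0.39494 = -0.0165 eV.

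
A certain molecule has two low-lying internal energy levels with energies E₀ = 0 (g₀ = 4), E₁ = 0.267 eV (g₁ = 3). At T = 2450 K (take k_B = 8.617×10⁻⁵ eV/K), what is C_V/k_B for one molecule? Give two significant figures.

k_BT = 8.617×10⁻⁵ × 2450 K = 0.2111 eV.
Eᵢ/kT = 0, 1.265.
Z = Σ gᵢe^(−Eᵢ/kT) = 4·e^(−0) + 3·e^(−1.265) = 4.000 + 0.8467 = 4.847.
⟨E⟩ = 0.04664 eV, ⟨E²⟩ = 0.01245 eV².
C_V/k_B = (⟨E²⟩ − ⟨E⟩²)/(kT)² = (0.01245 − 0.002175)/0.04456 = 0.23.

0.23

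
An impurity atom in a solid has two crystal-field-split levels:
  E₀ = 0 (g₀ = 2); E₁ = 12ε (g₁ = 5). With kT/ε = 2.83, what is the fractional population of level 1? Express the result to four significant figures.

Eᵢ/kT = 0, 4.24028.
Z = Σ gᵢe^(−Eᵢ/kT) = 2·e^(−0) + 5·e^(−4.24028) = 2.00000 + 0.0720178 = 2.07202.
P₁ = g₁ e^(−E₁/kT) / Z = 0.0720178/2.07202 = 0.03476.

0.03476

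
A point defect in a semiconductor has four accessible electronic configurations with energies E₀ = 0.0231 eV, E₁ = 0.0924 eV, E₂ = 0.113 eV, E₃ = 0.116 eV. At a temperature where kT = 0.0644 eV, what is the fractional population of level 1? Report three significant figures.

0.187

Eᵢ/kT = 0.35870, 1.4348, 1.7547, 1.8012.
Z = Σ e^(−Eᵢ/kT) = e^(−0.35870) + e^(−1.4348) + e^(−1.7547) + e^(−1.8012) = 0.69858 + 0.23816 + 0.17296 + 0.16510 = 1.2748.
P₁ = e^(−E₁/kT) / Z = 0.23816/1.2748 = 0.187.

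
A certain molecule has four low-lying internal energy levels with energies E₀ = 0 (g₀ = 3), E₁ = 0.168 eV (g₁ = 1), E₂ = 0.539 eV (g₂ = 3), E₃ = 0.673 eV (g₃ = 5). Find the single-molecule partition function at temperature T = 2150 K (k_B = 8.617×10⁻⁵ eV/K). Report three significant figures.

Z = 3.70

k_BT = 8.617×10⁻⁵ × 2150 K = 0.18527 eV.
Eᵢ/kT = 0, 0.90678, 2.9093, 3.6325.
Z = Σ gᵢe^(−Eᵢ/kT) = 3·e^(−0) + 1·e^(−0.90678) + 3·e^(−2.9093) + 5·e^(−3.6325) = 3.0000 + 0.40382 + 0.16354 + 0.13225 = 3.6996.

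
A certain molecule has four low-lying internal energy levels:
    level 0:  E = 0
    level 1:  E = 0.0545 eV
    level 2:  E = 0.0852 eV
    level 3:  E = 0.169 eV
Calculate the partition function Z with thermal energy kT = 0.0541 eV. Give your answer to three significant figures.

Eᵢ/kT = 0, 1.0074, 1.5749, 3.1238.
Z = Σ e^(−Eᵢ/kT) = e^(−0) + e^(−1.0074) + e^(−1.5749) + e^(−3.1238) = 1.0000 + 0.36517 + 0.20703 + 0.043990 = 1.6162.

Z = 1.62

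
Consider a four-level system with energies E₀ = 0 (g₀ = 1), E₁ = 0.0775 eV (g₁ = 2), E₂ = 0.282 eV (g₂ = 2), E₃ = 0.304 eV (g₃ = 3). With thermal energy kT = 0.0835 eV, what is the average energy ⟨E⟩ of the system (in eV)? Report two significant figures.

0.054 eV

Eᵢ/kT = 0, 0.9281, 3.377, 3.641.
Z = Σ gᵢe^(−Eᵢ/kT) = 1·e^(−0) + 2·e^(−0.9281) + 2·e^(−3.377) + 3·e^(−3.641) = 1.000 + 0.7906 + 0.06830 + 0.07868 = 1.938.
⟨E⟩ = Σ Eᵢ gᵢe^(−Eᵢ/kT) / Z = (0·1.000 + 0.0775·0.7906 + 0.282·0.06830 + 0.304·0.07868) / 1.938 = 0.054 eV.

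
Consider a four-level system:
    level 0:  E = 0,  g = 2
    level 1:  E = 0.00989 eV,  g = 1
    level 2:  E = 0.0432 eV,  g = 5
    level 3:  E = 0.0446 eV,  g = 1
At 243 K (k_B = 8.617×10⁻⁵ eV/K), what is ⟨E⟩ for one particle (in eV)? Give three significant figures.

0.0115 eV

k_BT = 8.617×10⁻⁵ × 243 K = 0.020939 eV.
Eᵢ/kT = 0, 0.47232, 2.0631, 2.1300.
Z = Σ gᵢe^(−Eᵢ/kT) = 2·e^(−0) + 1·e^(−0.47232) + 5·e^(−2.0631) + 1·e^(−2.1300) = 2.0000 + 0.62355 + 0.63530 + 0.11884 = 3.3777.
⟨E⟩ = Σ Eᵢ gᵢe^(−Eᵢ/kT) / Z = (0·2.0000 + 0.00989·0.62355 + 0.0432·0.63530 + 0.0446·0.11884) / 3.3777 = 0.0115 eV.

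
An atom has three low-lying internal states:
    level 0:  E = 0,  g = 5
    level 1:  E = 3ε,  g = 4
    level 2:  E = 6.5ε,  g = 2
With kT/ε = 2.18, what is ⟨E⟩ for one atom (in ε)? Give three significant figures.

Eᵢ/kT = 0, 1.3761, 2.9817.
Z = Σ gᵢe^(−Eᵢ/kT) = 5·e^(−0) + 4·e^(−1.3761) + 2·e^(−2.9817) = 5.0000 + 1.0102 + 0.10141 = 6.1116.
⟨E⟩ = Σ Eᵢ gᵢe^(−Eᵢ/kT) / Z = (0·5.0000 + 3·1.0102 + 6.5·0.10141) / 6.1116 = 0.604 ε.

0.604 ε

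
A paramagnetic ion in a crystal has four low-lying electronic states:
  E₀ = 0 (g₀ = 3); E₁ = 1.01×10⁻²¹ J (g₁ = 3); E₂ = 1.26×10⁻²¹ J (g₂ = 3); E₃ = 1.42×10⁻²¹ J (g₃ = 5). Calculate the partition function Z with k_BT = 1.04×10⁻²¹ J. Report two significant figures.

Eᵢ/kT = 0, 0.9712, 1.212, 1.365.
Z = Σ gᵢe^(−Eᵢ/kT) = 3·e^(−0) + 3·e^(−0.9712) + 3·e^(−1.212) + 5·e^(−1.365) = 3.000 + 1.136 + 0.8928 + 1.277 = 6.306.

Z = 6.3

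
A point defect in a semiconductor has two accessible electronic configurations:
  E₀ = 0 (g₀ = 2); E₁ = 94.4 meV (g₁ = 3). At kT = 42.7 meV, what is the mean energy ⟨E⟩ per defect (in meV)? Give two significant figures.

Eᵢ/kT = 0, 2.211.
Z = Σ gᵢe^(−Eᵢ/kT) = 2·e^(−0) + 3·e^(−2.211) = 2.000 + 0.3288 = 2.329.
⟨E⟩ = Σ Eᵢ gᵢe^(−Eᵢ/kT) / Z = (0·2.000 + 94.4·0.3288) / 2.329 = 13 meV.

13 meV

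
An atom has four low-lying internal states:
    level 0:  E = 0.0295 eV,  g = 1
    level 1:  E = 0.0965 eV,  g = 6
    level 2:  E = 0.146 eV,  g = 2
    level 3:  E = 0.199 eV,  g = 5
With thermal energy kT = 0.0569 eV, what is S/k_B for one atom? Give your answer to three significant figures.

Eᵢ/kT = 0.51845, 1.6960, 2.5659, 3.4974.
Z = Σ gᵢe^(−Eᵢ/kT) = 1·e^(−0.51845) + 6·e^(−1.6960) + 2·e^(−2.5659) + 5·e^(−3.4974) = 0.59544 + 1.1005 + 0.15370 + 0.15138 = 2.0010.
⟨E⟩ = Σ EᵢPᵢ = 0.088120 eV.
S/k_B = ln Z + ⟨E⟩/kT = ln(2.0010) + 0.088120/0.0569 = 0.69365 + 1.5487 = 2.24.

2.24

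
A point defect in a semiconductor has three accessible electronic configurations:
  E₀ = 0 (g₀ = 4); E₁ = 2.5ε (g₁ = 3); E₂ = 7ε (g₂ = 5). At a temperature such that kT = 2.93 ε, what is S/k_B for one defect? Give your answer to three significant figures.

Eᵢ/kT = 0, 0.85324, 2.3891.
Z = Σ gᵢe^(−Eᵢ/kT) = 4·e^(−0) + 3·e^(−0.85324) + 5·e^(−2.3891) = 4.0000 + 1.2781 + 0.45856 = 5.7367.
⟨E⟩ = Σ EᵢPᵢ = 1.1165 ε.
S/k_B = ln Z + ⟨E⟩/kT = ln(5.7367) + 1.1165/2.93 = 1.7469 + 0.38106 = 2.13.

2.13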